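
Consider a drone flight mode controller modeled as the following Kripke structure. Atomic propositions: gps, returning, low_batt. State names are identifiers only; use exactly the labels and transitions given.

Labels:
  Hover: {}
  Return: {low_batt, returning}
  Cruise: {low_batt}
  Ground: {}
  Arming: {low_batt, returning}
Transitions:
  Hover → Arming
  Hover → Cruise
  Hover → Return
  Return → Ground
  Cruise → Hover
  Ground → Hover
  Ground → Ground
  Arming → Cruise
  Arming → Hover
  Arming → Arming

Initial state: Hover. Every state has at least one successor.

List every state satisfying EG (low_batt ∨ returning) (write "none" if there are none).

{Arming}

States satisfying low_batt ∨ returning: {Return, Cruise, Arming}.
States satisfying EG (low_batt ∨ returning): {Arming}.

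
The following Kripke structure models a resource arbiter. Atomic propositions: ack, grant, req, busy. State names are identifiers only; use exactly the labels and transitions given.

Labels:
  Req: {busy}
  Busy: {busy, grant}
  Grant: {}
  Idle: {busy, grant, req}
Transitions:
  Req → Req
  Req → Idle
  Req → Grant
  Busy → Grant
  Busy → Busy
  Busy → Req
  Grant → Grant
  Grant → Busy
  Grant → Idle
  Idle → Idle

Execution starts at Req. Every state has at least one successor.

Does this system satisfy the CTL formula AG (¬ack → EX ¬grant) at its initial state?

States satisfying ¬ack → EX ¬grant: {Req, Busy, Grant}.
States satisfying AG (¬ack → EX ¬grant): ∅.
Idle is reachable from Req and violates ¬ack → EX ¬grant, so AG fails at Req.
Req ∉ Sat(AG (¬ack → EX ¬grant)).

No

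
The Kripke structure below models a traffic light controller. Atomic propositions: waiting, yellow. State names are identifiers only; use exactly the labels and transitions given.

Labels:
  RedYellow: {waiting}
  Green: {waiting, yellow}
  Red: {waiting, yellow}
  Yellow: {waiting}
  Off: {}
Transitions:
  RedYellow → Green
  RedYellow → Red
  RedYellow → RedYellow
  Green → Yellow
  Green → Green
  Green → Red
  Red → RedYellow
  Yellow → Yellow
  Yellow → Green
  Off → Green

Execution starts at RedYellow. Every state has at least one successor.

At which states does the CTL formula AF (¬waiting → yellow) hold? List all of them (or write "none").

{RedYellow, Green, Red, Yellow, Off}

States satisfying ¬waiting → yellow: {RedYellow, Green, Red, Yellow}.
States satisfying AF (¬waiting → yellow): {RedYellow, Green, Red, Yellow, Off}.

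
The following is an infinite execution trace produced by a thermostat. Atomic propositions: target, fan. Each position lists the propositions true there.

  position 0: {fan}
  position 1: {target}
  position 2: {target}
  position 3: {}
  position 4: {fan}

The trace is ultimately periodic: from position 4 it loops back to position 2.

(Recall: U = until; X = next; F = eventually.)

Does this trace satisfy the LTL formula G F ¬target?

F ¬target holds at every position 0..4, and those are all positions ever visited, so G F ¬target holds.

Yes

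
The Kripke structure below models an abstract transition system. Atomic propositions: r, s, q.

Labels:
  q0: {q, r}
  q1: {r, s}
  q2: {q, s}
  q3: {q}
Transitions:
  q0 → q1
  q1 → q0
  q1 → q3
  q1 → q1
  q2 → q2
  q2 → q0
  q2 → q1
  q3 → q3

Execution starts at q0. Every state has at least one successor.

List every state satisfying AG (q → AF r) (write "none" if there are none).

none

States satisfying q → AF r: {q0, q1}.
States satisfying AG (q → AF r): ∅.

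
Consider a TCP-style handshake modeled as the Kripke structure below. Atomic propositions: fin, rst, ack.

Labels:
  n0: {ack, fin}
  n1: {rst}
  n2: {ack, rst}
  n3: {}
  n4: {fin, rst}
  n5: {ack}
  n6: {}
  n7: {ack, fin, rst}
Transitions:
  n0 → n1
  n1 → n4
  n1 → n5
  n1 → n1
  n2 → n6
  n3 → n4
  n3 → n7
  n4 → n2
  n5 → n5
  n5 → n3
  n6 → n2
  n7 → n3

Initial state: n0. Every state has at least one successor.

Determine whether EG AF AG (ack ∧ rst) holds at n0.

Does not hold

States satisfying AF AG (ack ∧ rst): ∅.
States satisfying EG AF AG (ack ∧ rst): ∅.
No suitable path/successor from n0 witnesses the formula.
n0 ∉ Sat(EG AF AG (ack ∧ rst)).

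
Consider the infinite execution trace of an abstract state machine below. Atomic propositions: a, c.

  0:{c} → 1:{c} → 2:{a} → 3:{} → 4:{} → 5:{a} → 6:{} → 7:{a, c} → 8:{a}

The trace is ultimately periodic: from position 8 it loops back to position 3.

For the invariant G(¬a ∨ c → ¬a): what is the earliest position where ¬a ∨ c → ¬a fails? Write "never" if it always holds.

Check ¬a ∨ c → ¬a at each position in order: 0 ✓, 1 ✓, 2 ✓, 3 ✓, 4 ✓, 5 ✓, 6 ✓.
At position 7 the labels are {a, c}, so ¬a ∨ c → ¬a is false there. This is the first violation.

7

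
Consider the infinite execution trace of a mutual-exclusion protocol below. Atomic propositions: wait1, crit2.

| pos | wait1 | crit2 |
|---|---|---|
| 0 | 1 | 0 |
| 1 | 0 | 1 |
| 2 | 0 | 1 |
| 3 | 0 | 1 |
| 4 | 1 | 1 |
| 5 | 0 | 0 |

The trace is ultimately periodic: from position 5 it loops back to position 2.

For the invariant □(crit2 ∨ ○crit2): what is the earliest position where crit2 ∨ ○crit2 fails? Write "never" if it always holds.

never

crit2 ∨ ○crit2 holds at every position 0..5, and those are all the positions the trace ever visits, so the invariant □(crit2 ∨ ○crit2) is never violated.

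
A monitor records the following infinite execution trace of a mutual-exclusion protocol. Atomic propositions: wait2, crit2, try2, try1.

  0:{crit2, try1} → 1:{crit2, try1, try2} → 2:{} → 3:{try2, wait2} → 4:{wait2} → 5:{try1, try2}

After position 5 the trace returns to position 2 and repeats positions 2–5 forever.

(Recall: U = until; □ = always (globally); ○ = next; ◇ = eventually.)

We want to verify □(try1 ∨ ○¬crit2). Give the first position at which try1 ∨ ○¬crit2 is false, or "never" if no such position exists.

never

try1 ∨ ○¬crit2 holds at every position 0..5, and those are all the positions the trace ever visits, so the invariant □(try1 ∨ ○¬crit2) is never violated.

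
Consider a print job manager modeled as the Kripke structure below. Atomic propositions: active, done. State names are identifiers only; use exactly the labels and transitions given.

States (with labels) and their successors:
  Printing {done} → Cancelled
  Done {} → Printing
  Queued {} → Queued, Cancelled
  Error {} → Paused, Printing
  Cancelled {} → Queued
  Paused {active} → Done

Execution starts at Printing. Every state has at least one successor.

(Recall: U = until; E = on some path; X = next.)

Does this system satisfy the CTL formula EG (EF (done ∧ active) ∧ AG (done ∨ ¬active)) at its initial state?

No

States satisfying EF (done ∧ active) ∧ AG (done ∨ ¬active): ∅.
States satisfying EG (EF (done ∧ active) ∧ AG (done ∨ ¬active)): ∅.
No suitable path/successor from Printing witnesses the formula.
Printing ∉ Sat(EG (EF (done ∧ active) ∧ AG (done ∨ ¬active))).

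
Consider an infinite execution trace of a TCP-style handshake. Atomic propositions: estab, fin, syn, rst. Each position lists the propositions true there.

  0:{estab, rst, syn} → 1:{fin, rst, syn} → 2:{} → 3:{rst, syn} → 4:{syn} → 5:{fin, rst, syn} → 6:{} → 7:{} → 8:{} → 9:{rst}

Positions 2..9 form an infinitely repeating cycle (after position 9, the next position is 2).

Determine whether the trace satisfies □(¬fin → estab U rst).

Violated

¬fin → estab U rst must hold at every position from 0 onward. It fails at position 2, so □(¬fin → estab U rst) is false.
Positions where ¬fin holds: 0, 2, 3, 4, 6, 7, 8, 9.
Check estab U rst at each: 0→ok, 2→fails, 3→ok, 4→fails, 6→fails, 7→fails, 8→fails, 9→ok.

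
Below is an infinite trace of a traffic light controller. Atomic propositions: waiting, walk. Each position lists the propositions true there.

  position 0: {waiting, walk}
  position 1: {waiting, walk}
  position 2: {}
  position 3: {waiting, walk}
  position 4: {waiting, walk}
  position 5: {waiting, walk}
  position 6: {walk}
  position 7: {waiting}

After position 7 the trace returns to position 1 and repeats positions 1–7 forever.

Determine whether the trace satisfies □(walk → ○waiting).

No

walk → ○waiting must hold at every position from 0 onward. It fails at position 1, so □(walk → ○waiting) is false.
Positions where walk holds: 0, 1, 3, 4, 5, 6.
Check ○waiting at each: 0→ok, 1→fails, 3→ok, 4→ok, 5→fails, 6→ok.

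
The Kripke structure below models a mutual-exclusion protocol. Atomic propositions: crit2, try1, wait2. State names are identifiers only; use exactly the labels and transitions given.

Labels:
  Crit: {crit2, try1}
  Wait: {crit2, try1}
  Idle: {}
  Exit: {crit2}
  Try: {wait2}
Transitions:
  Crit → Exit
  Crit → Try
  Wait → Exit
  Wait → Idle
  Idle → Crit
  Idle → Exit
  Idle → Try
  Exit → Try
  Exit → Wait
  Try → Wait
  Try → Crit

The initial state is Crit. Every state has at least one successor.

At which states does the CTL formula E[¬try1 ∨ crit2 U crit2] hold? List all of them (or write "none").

{Crit, Wait, Idle, Exit, Try}

States satisfying ¬try1 ∨ crit2: {Crit, Wait, Idle, Exit, Try}.
States satisfying crit2: {Crit, Wait, Exit}.
States satisfying E[¬try1 ∨ crit2 U crit2]: {Crit, Wait, Idle, Exit, Try}.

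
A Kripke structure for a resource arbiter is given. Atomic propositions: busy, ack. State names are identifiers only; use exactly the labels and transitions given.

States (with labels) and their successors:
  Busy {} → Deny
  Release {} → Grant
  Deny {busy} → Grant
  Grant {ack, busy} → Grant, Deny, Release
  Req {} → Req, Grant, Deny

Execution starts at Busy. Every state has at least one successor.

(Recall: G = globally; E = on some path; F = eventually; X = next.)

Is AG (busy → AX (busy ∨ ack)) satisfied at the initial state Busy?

Does not hold

States satisfying busy → AX (busy ∨ ack): {Busy, Release, Deny, Req}.
States satisfying AG (busy → AX (busy ∨ ack)): ∅.
Grant is reachable from Busy and violates busy → AX (busy ∨ ack), so AG fails at Busy.
Busy ∉ Sat(AG (busy → AX (busy ∨ ack))).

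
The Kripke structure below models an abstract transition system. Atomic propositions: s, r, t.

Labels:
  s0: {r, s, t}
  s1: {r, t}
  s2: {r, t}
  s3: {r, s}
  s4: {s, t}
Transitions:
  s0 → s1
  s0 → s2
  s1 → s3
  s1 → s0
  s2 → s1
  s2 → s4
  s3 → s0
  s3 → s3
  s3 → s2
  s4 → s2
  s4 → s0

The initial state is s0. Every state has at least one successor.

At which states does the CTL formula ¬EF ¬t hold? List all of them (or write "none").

States satisfying ¬t: {s3}.
States satisfying EF ¬t: {s0, s1, s2, s3, s4}.
States satisfying ¬EF ¬t: ∅.

none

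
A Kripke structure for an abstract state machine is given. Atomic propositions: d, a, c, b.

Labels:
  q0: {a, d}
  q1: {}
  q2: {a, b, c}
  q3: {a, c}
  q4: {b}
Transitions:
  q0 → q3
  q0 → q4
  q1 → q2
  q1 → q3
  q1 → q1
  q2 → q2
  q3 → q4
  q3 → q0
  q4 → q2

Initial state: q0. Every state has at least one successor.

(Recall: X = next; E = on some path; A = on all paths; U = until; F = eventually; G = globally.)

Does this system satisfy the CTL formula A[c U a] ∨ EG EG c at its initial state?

States satisfying c: {q2, q3}.
States satisfying a: {q0, q2, q3}.
States satisfying A[c U a]: {q0, q2, q3}.
States satisfying EG c: {q2}.
States satisfying EG EG c: {q2}.
States satisfying A[c U a] ∨ EG EG c: {q0, q2, q3}.
q0 ∈ Sat(A[c U a] ∨ EG EG c).

Satisfied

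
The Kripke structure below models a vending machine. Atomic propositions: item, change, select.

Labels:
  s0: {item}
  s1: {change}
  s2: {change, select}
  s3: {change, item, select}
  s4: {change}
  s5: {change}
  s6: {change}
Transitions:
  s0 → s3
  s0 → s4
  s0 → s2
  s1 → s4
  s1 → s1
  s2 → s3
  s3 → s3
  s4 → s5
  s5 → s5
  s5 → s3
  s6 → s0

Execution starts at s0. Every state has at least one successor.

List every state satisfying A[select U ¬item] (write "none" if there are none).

States satisfying select: {s2, s3}.
States satisfying ¬item: {s1, s2, s4, s5, s6}.
States satisfying A[select U ¬item]: {s1, s2, s4, s5, s6}.

{s1, s2, s4, s5, s6}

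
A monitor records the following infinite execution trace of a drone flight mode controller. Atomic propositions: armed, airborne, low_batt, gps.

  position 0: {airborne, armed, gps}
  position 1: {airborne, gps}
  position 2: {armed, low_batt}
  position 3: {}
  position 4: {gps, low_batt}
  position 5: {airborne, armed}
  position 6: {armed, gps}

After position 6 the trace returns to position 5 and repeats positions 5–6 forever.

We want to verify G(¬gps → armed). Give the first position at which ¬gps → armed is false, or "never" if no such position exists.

Check ¬gps → armed at each position in order: 0 ✓, 1 ✓, 2 ✓.
At position 3 the labels are {}, so ¬gps → armed is false there. This is the first violation.

3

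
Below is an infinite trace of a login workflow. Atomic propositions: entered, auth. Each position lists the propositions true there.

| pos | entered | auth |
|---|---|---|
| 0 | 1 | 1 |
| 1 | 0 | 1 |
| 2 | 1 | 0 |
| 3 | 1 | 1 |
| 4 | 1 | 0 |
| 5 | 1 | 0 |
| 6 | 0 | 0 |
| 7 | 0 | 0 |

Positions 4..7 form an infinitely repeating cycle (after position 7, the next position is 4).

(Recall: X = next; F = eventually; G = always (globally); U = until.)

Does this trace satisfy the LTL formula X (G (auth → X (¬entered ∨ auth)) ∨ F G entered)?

No

The position after 0 is 1; G (auth → X (¬entered ∨ auth)) ∨ F G entered is false there.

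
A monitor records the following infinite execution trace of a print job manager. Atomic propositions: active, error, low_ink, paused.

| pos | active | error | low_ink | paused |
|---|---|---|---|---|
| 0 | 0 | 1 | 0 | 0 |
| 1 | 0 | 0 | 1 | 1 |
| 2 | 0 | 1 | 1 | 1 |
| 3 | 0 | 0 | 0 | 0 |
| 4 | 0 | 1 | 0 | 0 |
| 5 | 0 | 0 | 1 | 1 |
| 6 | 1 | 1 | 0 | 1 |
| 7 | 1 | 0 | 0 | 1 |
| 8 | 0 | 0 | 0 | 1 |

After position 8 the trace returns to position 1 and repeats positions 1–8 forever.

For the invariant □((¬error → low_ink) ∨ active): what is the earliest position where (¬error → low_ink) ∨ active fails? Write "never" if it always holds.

Check (¬error → low_ink) ∨ active at each position in order: 0 ✓, 1 ✓, 2 ✓.
At position 3 the labels are {}, so (¬error → low_ink) ∨ active is false there. This is the first violation.

3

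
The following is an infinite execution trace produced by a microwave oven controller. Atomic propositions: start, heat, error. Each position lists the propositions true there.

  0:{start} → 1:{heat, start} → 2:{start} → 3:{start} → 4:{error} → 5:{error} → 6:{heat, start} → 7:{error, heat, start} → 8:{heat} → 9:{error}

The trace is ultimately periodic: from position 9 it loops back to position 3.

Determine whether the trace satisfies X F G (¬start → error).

Violated

The position after 0 is 1; F G (¬start → error) is false there.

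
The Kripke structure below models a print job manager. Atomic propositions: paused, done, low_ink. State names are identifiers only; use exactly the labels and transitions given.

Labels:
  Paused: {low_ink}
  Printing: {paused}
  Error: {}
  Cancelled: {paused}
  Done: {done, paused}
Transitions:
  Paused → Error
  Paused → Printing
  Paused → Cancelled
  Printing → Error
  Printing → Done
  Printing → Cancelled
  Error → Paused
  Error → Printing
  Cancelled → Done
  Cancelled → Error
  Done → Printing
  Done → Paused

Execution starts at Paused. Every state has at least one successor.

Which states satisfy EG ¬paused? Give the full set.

{Paused, Error}

States satisfying ¬paused: {Paused, Error}.
States satisfying EG ¬paused: {Paused, Error}.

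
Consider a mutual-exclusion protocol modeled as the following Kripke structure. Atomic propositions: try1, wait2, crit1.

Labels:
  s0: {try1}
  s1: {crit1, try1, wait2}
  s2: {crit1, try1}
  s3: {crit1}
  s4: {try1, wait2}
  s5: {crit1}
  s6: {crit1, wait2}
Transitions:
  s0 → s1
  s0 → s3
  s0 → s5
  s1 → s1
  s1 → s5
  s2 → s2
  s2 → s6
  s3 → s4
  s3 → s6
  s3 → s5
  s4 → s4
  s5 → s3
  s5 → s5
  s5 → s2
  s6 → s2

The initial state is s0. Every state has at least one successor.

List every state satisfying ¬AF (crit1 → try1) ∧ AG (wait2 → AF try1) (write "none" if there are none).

{s3, s5}

States satisfying crit1 → try1: {s0, s1, s2, s4}.
States satisfying AF (crit1 → try1): {s0, s1, s2, s4, s6}.
States satisfying ¬AF (crit1 → try1): {s3, s5}.
States satisfying wait2 → AF try1: {s0, s1, s2, s3, s4, s5, s6}.
States satisfying AG (wait2 → AF try1): {s0, s1, s2, s3, s4, s5, s6}.
States satisfying ¬AF (crit1 → try1) ∧ AG (wait2 → AF try1): {s3, s5}.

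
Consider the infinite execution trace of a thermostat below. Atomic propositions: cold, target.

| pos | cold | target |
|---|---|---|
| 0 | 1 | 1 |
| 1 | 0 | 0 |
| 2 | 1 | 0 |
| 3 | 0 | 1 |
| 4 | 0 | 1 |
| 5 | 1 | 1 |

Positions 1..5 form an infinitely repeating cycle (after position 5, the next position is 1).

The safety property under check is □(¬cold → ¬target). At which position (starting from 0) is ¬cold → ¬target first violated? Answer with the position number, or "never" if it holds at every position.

Check ¬cold → ¬target at each position in order: 0 ✓, 1 ✓, 2 ✓.
At position 3 the labels are {target}, so ¬cold → ¬target is false there. This is the first violation.

3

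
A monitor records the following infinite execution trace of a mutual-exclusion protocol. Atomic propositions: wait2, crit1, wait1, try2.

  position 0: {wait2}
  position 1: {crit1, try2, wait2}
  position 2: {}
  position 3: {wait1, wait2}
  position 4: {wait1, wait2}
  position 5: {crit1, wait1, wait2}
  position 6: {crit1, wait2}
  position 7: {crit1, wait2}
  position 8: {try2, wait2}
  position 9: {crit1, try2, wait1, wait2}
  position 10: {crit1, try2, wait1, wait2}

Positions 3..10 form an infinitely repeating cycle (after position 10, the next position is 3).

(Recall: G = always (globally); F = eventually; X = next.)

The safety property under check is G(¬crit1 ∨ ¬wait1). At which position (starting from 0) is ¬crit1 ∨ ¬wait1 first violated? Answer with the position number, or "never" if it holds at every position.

5

Check ¬crit1 ∨ ¬wait1 at each position in order: 0 ✓, 1 ✓, 2 ✓, 3 ✓, 4 ✓.
At position 5 the labels are {crit1, wait1, wait2}, so ¬crit1 ∨ ¬wait1 is false there. This is the first violation.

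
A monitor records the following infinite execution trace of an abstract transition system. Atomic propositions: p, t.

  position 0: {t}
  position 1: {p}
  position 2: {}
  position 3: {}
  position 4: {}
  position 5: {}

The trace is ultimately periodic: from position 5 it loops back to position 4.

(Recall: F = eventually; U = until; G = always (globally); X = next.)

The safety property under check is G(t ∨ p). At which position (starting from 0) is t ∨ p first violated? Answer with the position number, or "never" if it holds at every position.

Check t ∨ p at each position in order: 0 ✓, 1 ✓.
At position 2 the labels are {}, so t ∨ p is false there. This is the first violation.

2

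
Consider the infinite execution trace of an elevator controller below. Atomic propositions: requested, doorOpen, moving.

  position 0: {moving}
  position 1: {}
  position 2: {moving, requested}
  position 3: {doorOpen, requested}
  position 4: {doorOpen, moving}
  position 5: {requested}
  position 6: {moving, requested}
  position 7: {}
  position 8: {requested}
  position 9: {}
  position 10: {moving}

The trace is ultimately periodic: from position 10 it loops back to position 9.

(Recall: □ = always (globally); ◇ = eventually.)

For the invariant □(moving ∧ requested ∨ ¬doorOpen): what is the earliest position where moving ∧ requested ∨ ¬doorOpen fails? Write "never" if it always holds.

Check moving ∧ requested ∨ ¬doorOpen at each position in order: 0 ✓, 1 ✓, 2 ✓.
At position 3 the labels are {doorOpen, requested}, so moving ∧ requested ∨ ¬doorOpen is false there. This is the first violation.

3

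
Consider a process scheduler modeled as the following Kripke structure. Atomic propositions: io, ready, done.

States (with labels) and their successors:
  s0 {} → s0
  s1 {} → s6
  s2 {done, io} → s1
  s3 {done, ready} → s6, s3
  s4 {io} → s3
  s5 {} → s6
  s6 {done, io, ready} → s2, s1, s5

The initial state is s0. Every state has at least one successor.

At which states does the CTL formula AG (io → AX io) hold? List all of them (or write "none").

States satisfying io → AX io: {s0, s1, s3, s5}.
States satisfying AG (io → AX io): {s0}.

{s0}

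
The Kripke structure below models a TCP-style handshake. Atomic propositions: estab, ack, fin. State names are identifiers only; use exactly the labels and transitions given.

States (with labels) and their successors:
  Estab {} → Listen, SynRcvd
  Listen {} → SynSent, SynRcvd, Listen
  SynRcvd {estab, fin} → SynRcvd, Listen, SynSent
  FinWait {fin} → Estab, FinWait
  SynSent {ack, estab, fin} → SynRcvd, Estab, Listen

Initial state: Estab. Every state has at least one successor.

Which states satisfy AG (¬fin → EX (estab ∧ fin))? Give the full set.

States satisfying ¬fin → EX (estab ∧ fin): {Estab, Listen, SynRcvd, FinWait, SynSent}.
States satisfying AG (¬fin → EX (estab ∧ fin)): {Estab, Listen, SynRcvd, FinWait, SynSent}.

{Estab, Listen, SynRcvd, FinWait, SynSent}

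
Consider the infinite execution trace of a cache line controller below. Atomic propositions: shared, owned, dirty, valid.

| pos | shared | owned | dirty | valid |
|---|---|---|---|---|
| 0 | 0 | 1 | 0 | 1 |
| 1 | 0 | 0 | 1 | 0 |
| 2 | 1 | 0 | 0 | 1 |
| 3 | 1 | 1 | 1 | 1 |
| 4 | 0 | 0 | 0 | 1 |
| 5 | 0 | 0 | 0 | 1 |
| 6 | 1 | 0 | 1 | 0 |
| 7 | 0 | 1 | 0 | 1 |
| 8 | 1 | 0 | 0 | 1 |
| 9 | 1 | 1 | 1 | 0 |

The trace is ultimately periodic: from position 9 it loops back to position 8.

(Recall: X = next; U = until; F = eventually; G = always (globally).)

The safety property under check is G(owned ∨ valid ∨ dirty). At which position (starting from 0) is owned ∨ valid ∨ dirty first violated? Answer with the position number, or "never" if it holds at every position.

never

owned ∨ valid ∨ dirty holds at every position 0..9, and those are all the positions the trace ever visits, so the invariant G(owned ∨ valid ∨ dirty) is never violated.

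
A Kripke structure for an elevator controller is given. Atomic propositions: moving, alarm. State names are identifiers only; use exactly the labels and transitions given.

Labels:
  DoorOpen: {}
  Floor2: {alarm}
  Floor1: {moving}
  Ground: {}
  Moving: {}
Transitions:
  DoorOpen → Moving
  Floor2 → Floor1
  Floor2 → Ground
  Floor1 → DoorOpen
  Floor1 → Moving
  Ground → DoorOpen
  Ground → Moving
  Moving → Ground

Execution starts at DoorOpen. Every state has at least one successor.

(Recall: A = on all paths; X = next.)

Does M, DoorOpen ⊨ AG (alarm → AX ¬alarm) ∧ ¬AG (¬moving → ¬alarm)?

Violated

States satisfying alarm → AX ¬alarm: {DoorOpen, Floor2, Floor1, Ground, Moving}.
States satisfying AG (alarm → AX ¬alarm): {DoorOpen, Floor2, Floor1, Ground, Moving}.
States satisfying ¬moving → ¬alarm: {DoorOpen, Floor1, Ground, Moving}.
States satisfying AG (¬moving → ¬alarm): {DoorOpen, Floor1, Ground, Moving}.
States satisfying ¬AG (¬moving → ¬alarm): {Floor2}.
States satisfying AG (alarm → AX ¬alarm) ∧ ¬AG (¬moving → ¬alarm): {Floor2}.
DoorOpen ∉ Sat(AG (alarm → AX ¬alarm) ∧ ¬AG (¬moving → ¬alarm)).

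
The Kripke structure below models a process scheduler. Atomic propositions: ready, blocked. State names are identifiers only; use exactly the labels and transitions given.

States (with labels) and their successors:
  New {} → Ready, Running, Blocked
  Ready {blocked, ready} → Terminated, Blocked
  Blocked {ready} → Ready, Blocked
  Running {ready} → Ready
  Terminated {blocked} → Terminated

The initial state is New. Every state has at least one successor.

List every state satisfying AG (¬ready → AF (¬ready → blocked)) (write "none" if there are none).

{New, Ready, Blocked, Running, Terminated}

States satisfying ¬ready → AF (¬ready → blocked): {New, Ready, Blocked, Running, Terminated}.
States satisfying AG (¬ready → AF (¬ready → blocked)): {New, Ready, Blocked, Running, Terminated}.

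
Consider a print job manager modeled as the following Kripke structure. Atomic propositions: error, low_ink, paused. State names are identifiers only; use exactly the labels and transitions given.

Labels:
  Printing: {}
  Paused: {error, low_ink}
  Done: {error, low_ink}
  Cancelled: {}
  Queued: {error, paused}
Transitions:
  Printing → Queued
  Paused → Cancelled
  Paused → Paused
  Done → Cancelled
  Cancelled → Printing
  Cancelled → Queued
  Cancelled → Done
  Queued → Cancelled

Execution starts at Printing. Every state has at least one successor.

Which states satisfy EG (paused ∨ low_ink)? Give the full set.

{Paused}

States satisfying paused ∨ low_ink: {Paused, Done, Queued}.
States satisfying EG (paused ∨ low_ink): {Paused}.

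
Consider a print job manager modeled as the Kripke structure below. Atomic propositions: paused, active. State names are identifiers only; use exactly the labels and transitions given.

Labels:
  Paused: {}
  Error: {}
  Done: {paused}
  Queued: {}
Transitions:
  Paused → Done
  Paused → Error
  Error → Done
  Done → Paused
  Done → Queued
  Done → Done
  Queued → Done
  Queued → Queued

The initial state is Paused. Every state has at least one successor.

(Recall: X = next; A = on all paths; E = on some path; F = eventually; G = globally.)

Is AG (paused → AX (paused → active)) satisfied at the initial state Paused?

Does not hold

States satisfying paused → AX (paused → active): {Paused, Error, Queued}.
States satisfying AG (paused → AX (paused → active)): ∅.
Done is reachable from Paused and violates paused → AX (paused → active), so AG fails at Paused.
Paused ∉ Sat(AG (paused → AX (paused → active))).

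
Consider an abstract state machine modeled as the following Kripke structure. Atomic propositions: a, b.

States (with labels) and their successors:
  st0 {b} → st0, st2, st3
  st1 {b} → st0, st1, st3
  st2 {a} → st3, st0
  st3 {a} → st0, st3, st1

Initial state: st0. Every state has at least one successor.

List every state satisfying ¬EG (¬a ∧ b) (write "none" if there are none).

States satisfying ¬a ∧ b: {st0, st1}.
States satisfying EG (¬a ∧ b): {st0, st1}.
States satisfying ¬EG (¬a ∧ b): {st2, st3}.

{st2, st3}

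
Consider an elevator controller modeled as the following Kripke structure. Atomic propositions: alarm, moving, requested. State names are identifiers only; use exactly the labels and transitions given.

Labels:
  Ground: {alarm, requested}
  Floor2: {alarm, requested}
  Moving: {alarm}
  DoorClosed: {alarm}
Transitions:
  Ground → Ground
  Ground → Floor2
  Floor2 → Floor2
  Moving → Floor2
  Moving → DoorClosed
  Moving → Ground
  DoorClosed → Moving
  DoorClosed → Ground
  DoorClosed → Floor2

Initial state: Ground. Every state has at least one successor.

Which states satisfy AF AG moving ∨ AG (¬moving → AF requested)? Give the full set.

{Ground, Floor2}

States satisfying AG moving: ∅.
States satisfying AF AG moving: ∅.
States satisfying ¬moving → AF requested: {Ground, Floor2}.
States satisfying AG (¬moving → AF requested): {Ground, Floor2}.
States satisfying AF AG moving ∨ AG (¬moving → AF requested): {Ground, Floor2}.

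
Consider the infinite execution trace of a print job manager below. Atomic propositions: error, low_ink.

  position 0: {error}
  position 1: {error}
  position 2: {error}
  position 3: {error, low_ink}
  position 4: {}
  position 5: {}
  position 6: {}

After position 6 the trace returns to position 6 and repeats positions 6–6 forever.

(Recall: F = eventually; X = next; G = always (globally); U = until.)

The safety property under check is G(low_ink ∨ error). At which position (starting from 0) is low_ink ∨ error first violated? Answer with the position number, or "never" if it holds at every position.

4

Check low_ink ∨ error at each position in order: 0 ✓, 1 ✓, 2 ✓, 3 ✓.
At position 4 the labels are {}, so low_ink ∨ error is false there. This is the first violation.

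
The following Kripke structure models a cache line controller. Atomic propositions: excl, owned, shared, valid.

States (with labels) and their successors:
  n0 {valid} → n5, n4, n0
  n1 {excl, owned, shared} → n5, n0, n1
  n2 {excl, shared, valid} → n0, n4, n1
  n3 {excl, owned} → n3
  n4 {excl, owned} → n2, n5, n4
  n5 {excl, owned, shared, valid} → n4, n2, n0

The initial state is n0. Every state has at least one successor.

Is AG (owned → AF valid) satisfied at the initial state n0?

States satisfying owned → AF valid: {n0, n2, n5}.
States satisfying AG (owned → AF valid): ∅.
n1 is reachable from n0 and violates owned → AF valid, so AG fails at n0.
n0 ∉ Sat(AG (owned → AF valid)).

Violated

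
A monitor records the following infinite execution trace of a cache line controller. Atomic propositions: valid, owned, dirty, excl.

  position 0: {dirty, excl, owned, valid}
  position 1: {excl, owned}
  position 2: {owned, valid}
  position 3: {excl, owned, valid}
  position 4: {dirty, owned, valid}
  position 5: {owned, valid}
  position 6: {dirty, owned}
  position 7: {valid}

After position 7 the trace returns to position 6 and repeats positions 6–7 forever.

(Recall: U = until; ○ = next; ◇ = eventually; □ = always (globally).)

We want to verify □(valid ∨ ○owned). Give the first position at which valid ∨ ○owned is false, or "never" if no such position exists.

6

Check valid ∨ ○owned at each position in order: 0 ✓, 1 ✓, 2 ✓, 3 ✓, 4 ✓, 5 ✓.
At position 6 the labels are {dirty, owned} and the next position 7 has {valid}, so valid ∨ ○owned is false there. This is the first violation.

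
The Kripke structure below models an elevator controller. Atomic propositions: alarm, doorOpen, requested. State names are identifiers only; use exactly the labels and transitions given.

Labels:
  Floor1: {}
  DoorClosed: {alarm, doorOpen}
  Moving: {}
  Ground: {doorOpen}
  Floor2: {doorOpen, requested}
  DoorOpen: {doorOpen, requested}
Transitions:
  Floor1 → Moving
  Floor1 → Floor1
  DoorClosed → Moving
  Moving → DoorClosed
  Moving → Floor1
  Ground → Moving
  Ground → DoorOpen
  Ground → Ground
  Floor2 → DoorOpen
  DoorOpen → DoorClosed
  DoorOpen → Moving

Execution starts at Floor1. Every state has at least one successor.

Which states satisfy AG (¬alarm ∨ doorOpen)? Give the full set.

States satisfying ¬alarm ∨ doorOpen: {Floor1, DoorClosed, Moving, Ground, Floor2, DoorOpen}.
States satisfying AG (¬alarm ∨ doorOpen): {Floor1, DoorClosed, Moving, Ground, Floor2, DoorOpen}.

{Floor1, DoorClosed, Moving, Ground, Floor2, DoorOpen}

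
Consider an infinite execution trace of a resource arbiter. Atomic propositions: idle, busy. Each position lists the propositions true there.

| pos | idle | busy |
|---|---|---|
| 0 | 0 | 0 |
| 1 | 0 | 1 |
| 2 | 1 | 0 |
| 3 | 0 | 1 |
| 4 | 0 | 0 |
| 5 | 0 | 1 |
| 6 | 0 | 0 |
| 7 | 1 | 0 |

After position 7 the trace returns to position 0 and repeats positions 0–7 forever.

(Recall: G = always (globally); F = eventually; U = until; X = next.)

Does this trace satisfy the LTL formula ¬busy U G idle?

Walking from position 0: at position 1, G idle has not yet held and ¬busy fails, so ¬busy U G idle is false.

No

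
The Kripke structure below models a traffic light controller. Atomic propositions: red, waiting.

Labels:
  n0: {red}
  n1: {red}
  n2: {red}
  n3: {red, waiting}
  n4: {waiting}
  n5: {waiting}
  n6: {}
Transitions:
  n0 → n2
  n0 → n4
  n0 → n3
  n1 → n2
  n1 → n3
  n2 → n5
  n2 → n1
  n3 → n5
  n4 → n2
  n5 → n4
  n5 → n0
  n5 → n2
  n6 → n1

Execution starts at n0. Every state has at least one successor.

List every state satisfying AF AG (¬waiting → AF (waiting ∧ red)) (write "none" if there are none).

none

States satisfying AG (¬waiting → AF (waiting ∧ red)): ∅.
States satisfying AF AG (¬waiting → AF (waiting ∧ red)): ∅.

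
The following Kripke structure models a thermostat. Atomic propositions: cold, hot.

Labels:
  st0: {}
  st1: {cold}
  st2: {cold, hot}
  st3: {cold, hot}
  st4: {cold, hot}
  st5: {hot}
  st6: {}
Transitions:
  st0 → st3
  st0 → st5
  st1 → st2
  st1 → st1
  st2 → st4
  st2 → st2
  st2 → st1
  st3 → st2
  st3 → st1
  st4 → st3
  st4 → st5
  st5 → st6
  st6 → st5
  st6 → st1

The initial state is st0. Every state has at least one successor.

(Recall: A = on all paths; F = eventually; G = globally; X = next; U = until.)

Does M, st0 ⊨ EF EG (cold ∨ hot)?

States satisfying EG (cold ∨ hot): {st1, st2, st3, st4}.
States satisfying EF EG (cold ∨ hot): {st0, st1, st2, st3, st4, st5, st6}.
Some path from st0 reaches a state where EG (cold ∨ hot) holds.
st0 ∈ Sat(EF EG (cold ∨ hot)).

Yes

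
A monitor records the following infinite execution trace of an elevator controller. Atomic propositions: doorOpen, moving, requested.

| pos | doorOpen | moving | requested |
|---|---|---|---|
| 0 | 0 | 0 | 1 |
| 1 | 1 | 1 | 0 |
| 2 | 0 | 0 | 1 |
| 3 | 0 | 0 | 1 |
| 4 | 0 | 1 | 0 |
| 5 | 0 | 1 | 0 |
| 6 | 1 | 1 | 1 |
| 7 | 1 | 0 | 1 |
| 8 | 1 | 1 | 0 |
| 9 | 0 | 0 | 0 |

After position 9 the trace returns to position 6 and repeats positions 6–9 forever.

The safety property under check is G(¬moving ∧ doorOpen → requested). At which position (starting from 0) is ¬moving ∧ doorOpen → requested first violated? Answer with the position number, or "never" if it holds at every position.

¬moving ∧ doorOpen → requested holds at every position 0..9, and those are all the positions the trace ever visits, so the invariant G(¬moving ∧ doorOpen → requested) is never violated.

never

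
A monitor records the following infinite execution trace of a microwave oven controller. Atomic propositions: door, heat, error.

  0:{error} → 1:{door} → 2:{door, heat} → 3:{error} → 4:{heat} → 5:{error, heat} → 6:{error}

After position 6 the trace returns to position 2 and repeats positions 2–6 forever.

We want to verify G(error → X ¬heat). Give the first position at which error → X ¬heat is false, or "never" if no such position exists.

3

Check error → X ¬heat at each position in order: 0 ✓, 1 ✓, 2 ✓.
At position 3 the labels are {error} and the next position 4 has {heat}, so error → X ¬heat is false there. This is the first violation.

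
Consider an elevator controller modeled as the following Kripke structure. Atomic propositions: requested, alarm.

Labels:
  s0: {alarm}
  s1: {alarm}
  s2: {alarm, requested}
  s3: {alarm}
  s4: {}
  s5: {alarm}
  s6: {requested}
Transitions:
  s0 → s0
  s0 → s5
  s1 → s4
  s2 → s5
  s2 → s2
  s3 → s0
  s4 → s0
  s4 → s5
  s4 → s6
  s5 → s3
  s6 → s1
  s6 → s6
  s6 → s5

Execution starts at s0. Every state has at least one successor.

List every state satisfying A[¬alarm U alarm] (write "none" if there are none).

States satisfying ¬alarm: {s4, s6}.
States satisfying alarm: {s0, s1, s2, s3, s5}.
States satisfying A[¬alarm U alarm]: {s0, s1, s2, s3, s5}.

{s0, s1, s2, s3, s5}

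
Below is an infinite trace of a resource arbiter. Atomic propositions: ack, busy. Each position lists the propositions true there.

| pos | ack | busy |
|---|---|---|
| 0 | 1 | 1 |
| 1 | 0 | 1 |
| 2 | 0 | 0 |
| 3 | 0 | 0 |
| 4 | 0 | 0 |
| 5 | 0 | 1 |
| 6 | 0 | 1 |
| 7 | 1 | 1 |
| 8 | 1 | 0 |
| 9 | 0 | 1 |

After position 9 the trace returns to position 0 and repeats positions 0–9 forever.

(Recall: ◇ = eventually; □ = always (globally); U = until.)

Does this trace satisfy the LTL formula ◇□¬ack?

□¬ack is false at every position 0..9, so it never becomes true and ◇□¬ack fails.

Does not hold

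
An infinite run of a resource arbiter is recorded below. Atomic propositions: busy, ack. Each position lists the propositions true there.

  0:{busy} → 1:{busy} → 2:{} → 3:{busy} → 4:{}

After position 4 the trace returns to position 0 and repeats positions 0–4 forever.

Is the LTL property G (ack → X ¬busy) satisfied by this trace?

Holds

ack → X ¬busy holds at every position 0..4, and those are all positions ever visited, so G (ack → X ¬busy) holds.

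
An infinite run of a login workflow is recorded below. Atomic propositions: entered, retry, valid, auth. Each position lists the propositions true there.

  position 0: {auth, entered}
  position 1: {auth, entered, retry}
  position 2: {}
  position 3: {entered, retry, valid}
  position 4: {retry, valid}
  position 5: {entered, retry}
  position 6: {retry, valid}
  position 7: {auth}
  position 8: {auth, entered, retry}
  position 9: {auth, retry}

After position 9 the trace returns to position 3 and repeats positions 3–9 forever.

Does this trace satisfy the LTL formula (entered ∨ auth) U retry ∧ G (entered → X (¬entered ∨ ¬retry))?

Walking from position 0: retry first holds at position 1, and entered ∨ auth holds at every earlier position along the way, so (entered ∨ auth) U retry holds.
entered → X (¬entered ∨ ¬retry) must hold at every position from 0 onward. It fails at position 0, so G (entered → X (¬entered ∨ ¬retry)) is false.
Positions where entered holds: 0, 1, 3, 5, 8.
Check X (¬entered ∨ ¬retry) at each: 0→fails, 1→ok, 3→ok, 5→ok, 8→ok.
At position 0: (entered ∨ auth) U retry is true; G (entered → X (¬entered ∨ ¬retry)) is false; so (entered ∨ auth) U retry ∧ G (entered → X (¬entered ∨ ¬retry)) is false.

No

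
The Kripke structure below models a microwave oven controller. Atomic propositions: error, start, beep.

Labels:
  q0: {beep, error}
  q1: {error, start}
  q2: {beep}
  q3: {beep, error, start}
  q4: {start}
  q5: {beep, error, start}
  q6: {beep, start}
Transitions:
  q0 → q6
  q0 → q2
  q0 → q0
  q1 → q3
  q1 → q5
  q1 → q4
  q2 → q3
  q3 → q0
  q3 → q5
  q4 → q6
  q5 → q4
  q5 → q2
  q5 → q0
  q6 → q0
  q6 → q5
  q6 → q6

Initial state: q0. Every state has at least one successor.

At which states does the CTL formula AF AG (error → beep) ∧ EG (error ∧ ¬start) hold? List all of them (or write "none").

States satisfying AG (error → beep): {q0, q2, q3, q4, q5, q6}.
States satisfying AF AG (error → beep): {q0, q1, q2, q3, q4, q5, q6}.
States satisfying error ∧ ¬start: {q0}.
States satisfying EG (error ∧ ¬start): {q0}.
States satisfying AF AG (error → beep) ∧ EG (error ∧ ¬start): {q0}.

{q0}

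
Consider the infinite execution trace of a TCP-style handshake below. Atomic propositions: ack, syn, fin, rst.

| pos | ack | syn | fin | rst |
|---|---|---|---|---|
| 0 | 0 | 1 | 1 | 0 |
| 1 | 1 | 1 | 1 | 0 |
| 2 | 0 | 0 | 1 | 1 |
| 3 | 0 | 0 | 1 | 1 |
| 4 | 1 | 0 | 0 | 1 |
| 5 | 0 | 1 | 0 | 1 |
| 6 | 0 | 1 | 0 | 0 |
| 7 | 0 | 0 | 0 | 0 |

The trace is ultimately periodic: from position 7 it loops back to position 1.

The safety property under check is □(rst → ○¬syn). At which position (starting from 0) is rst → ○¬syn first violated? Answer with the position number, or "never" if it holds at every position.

Check rst → ○¬syn at each position in order: 0 ✓, 1 ✓, 2 ✓, 3 ✓.
At position 4 the labels are {ack, rst} and the next position 5 has {rst, syn}, so rst → ○¬syn is false there. This is the first violation.

4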